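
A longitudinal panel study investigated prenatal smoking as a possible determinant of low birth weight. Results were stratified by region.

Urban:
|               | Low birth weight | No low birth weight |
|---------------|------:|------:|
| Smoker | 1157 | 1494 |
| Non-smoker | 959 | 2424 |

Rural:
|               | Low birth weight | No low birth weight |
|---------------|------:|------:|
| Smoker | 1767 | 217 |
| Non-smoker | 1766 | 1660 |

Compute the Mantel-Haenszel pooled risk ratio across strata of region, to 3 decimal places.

RR_MH = Σ(aᵢ·n₀ᵢ/nᵢ) / Σ(cᵢ·n₁ᵢ/nᵢ), with n₁ᵢ = aᵢ+bᵢ (exposed), n₀ᵢ = cᵢ+dᵢ (unexposed), nᵢ = n₁ᵢ+n₀ᵢ.
Stratum 1 (Urban): n₁ = 2651, n₀ = 3383, n = 6034; a·n₀/n = 1157·3383/6034 = 648.6793; c·n₁/n = 959·2651/6034 = 421.3306
Stratum 2 (Rural): n₁ = 1984, n₀ = 3426, n = 5410; a·n₀/n = 1767·3426/5410 = 1118.9911; c·n₁/n = 1766·1984/5410 = 647.6421
RR_MH = (648.6793 + 1118.9911) / (421.3306 + 647.6421) = 1767.6704 / 1068.9728 = 1.65362

1.654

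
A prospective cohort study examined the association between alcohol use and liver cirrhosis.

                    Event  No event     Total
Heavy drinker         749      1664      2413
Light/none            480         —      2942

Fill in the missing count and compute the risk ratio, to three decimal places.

1.903

The missing cell is in the unexposed row: 2942 − 480 = 2462.
So a = 749, b = 1664, c = 480, d = 2462.
RR = [a/(a+b)] / [c/(c+d)] = (749/2413) / (480/2942) = 0.31040/0.16315 = 1.90251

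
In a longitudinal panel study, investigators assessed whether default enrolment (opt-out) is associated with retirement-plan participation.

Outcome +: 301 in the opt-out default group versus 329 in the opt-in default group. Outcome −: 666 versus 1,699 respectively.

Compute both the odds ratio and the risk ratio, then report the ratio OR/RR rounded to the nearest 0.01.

1.22

From the description: a = 301, b = 666, c = 329, d = 1699.
OR = (301·1699)/(666·329) = 511399/219114 = 2.33394
Risk in exposed = 301/967 = 0.31127; risk in unexposed = 329/2028 = 0.16223; RR = 1.91872
OR/RR = 2.33394 / 1.91872 = 1.21640
The outcome is not rare, so the OR lies further from 1 than the RR.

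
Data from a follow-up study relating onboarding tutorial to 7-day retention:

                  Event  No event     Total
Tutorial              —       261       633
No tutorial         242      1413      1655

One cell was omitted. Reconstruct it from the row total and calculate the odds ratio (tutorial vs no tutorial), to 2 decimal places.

8.32

The missing cell is in the exposed row: 633 − 261 = 372.
So a = 372, b = 261, c = 242, d = 1413.
OR = (a·d)/(b·c) = (372 × 1413) / (261 × 242) = 525636 / 63162 = 8.32203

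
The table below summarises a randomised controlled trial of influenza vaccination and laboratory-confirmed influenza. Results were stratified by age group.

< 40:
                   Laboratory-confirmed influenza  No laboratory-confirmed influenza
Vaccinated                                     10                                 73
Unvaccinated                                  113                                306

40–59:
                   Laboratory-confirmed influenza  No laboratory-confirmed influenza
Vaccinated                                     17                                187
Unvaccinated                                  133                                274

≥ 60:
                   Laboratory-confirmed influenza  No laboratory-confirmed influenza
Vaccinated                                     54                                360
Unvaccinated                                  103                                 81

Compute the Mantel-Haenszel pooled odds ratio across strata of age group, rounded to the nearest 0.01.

OR_MH = Σ(aᵢdᵢ/nᵢ) / Σ(bᵢcᵢ/nᵢ), where nᵢ is the stratum total.
Stratum 1 (< 40): n = 502; a·d/n = 10·306/502 = 6.0956; b·c/n = 73·113/502 = 16.4323
Stratum 2 (40–59): n = 611; a·d/n = 17·274/611 = 7.6236; b·c/n = 187·133/611 = 40.7054
Stratum 3 (≥ 60): n = 598; a·d/n = 54·81/598 = 7.3144; b·c/n = 360·103/598 = 62.0067
OR_MH = (6.0956 + 7.6236 + 7.3144) / (16.4323 + 40.7054 + 62.0067) = 21.0336 / 119.1444 = 0.17654

0.18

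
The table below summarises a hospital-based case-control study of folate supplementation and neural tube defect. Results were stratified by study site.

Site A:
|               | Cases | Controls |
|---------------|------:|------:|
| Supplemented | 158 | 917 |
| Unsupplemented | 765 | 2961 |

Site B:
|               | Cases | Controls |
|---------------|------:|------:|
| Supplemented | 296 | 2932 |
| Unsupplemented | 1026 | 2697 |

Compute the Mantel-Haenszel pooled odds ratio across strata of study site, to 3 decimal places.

OR_MH = Σ(aᵢdᵢ/nᵢ) / Σ(bᵢcᵢ/nᵢ), where nᵢ is the stratum total.
Stratum 1 (Site A): n = 4801; a·d/n = 158·2961/4801 = 97.4459; b·c/n = 917·765/4801 = 146.1164
Stratum 2 (Site B): n = 6951; a·d/n = 296·2697/6951 = 114.8485; b·c/n = 2932·1026/6951 = 432.7769
OR_MH = (97.4459 + 114.8485) / (146.1164 + 432.7769) = 212.2945 / 578.8933 = 0.36672

0.367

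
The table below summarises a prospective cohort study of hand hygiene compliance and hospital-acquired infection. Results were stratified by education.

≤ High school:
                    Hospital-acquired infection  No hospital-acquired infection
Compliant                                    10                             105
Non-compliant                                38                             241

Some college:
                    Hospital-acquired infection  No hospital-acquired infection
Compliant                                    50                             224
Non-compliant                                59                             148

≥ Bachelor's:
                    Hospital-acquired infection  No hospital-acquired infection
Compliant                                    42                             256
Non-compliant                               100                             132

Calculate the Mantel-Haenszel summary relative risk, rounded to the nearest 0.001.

0.466

RR_MH = Σ(aᵢ·n₀ᵢ/nᵢ) / Σ(cᵢ·n₁ᵢ/nᵢ), with n₁ᵢ = aᵢ+bᵢ (exposed), n₀ᵢ = cᵢ+dᵢ (unexposed), nᵢ = n₁ᵢ+n₀ᵢ.
Stratum 1 (≤ High school): n₁ = 115, n₀ = 279, n = 394; a·n₀/n = 10·279/394 = 7.0812; c·n₁/n = 38·115/394 = 11.0914
Stratum 2 (Some college): n₁ = 274, n₀ = 207, n = 481; a·n₀/n = 50·207/481 = 21.5177; c·n₁/n = 59·274/481 = 33.6091
Stratum 3 (≥ Bachelor's): n₁ = 298, n₀ = 232, n = 530; a·n₀/n = 42·232/530 = 18.3849; c·n₁/n = 100·298/530 = 56.2264
RR_MH = (7.0812 + 21.5177 + 18.3849) / (11.0914 + 33.6091 + 56.2264) = 46.9838 / 100.9269 = 0.46552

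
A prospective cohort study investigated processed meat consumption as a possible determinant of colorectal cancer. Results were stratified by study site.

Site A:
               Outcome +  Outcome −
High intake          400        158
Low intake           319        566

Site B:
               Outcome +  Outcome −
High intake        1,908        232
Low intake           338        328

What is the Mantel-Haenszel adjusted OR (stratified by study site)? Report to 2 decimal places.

OR_MH = Σ(aᵢdᵢ/nᵢ) / Σ(bᵢcᵢ/nᵢ), where nᵢ is the stratum total.
Stratum 1 (Site A): n = 1443; a·d/n = 400·566/1443 = 156.8954; b·c/n = 158·319/1443 = 34.9286
Stratum 2 (Site B): n = 2806; a·d/n = 1908·328/2806 = 223.0306; b·c/n = 232·338/2806 = 27.9458
OR_MH = (156.8954 + 223.0306) / (34.9286 + 27.9458) = 379.9260 / 62.8745 = 6.04261

6.04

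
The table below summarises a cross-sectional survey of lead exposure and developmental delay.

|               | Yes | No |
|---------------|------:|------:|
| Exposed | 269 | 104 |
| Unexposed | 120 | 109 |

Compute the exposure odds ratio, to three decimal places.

Cells: a = 269, b = 104, c = 120, d = 109.
OR = (a·d)/(b·c) = (269 × 109) / (104 × 120) = 29321 / 12480 = 2.34944
The odds of developmental delay are about 2.35 times as high in the exposed group.

2.349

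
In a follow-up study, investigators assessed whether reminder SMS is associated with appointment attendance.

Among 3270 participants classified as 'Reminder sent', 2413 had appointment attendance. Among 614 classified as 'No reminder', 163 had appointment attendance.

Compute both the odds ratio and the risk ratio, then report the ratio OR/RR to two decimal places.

2.80

From the description: a = 2413, b = 857, c = 163, d = 451.
OR = (2413·451)/(857·163) = 1088263/139691 = 7.79050
Risk in exposed = 2413/3270 = 0.73792; risk in unexposed = 163/614 = 0.26547; RR = 2.77965
OR/RR = 7.79050 / 2.77965 = 2.80269
The outcome is not rare, so the OR lies further from 1 than the RR.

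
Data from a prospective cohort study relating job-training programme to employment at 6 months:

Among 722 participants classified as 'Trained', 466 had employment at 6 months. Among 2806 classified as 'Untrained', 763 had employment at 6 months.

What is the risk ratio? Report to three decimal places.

From the description: a = 466, b = 256, c = 763, d = 2043.
Risk in exposed = 466/722 = 0.64543; risk in unexposed = 763/2806 = 0.27192.
RR = 0.64543 / 0.27192 = 2.37362
The risk among the exposed is 2.37 times that among the unexposed.

2.374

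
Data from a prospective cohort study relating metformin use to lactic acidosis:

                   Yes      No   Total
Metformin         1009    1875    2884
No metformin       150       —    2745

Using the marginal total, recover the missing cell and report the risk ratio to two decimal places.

The missing cell is in the unexposed row: 2745 − 150 = 2595.
So a = 1009, b = 1875, c = 150, d = 2595.
RR = [a/(a+b)] / [c/(c+d)] = (1009/2884) / (150/2745) = 0.34986/0.05464 = 6.40246

6.40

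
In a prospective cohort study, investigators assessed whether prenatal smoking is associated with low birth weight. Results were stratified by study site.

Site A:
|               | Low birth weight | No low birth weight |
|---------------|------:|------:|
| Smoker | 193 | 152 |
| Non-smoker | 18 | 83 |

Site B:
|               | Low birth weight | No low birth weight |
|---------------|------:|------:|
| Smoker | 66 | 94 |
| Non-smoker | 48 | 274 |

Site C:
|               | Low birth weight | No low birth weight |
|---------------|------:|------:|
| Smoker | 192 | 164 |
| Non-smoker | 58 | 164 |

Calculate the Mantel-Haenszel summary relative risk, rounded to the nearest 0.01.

2.46

RR_MH = Σ(aᵢ·n₀ᵢ/nᵢ) / Σ(cᵢ·n₁ᵢ/nᵢ), with n₁ᵢ = aᵢ+bᵢ (exposed), n₀ᵢ = cᵢ+dᵢ (unexposed), nᵢ = n₁ᵢ+n₀ᵢ.
Stratum 1 (Site A): n₁ = 345, n₀ = 101, n = 446; a·n₀/n = 193·101/446 = 43.7063; c·n₁/n = 18·345/446 = 13.9238
Stratum 2 (Site B): n₁ = 160, n₀ = 322, n = 482; a·n₀/n = 66·322/482 = 44.0913; c·n₁/n = 48·160/482 = 15.9336
Stratum 3 (Site C): n₁ = 356, n₀ = 222, n = 578; a·n₀/n = 192·222/578 = 73.7439; c·n₁/n = 58·356/578 = 35.7232
RR_MH = (43.7063 + 44.0913 + 73.7439) / (13.9238 + 15.9336 + 35.7232) = 161.5415 / 65.5806 = 2.46325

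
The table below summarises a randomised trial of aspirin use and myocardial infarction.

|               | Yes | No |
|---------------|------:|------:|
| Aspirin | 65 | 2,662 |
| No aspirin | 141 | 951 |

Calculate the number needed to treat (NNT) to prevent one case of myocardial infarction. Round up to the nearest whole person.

10

Risk in treated group = 65/2727 = 0.02384; risk in control = 141/1092 = 0.12912.
Absolute risk reduction = 0.12912 − 0.02384 = 0.10529
NNT = 1 / ARR = 1 / 0.10529 = 9.498 → round up → 10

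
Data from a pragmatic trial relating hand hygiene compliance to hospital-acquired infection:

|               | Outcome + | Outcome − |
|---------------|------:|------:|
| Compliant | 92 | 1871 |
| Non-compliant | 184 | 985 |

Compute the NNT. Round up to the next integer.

Risk in treated group = 92/1963 = 0.04687; risk in control = 184/1169 = 0.15740.
Absolute risk reduction = 0.15740 − 0.04687 = 0.11053
NNT = 1 / ARR = 1 / 0.11053 = 9.047 → round up → 10

10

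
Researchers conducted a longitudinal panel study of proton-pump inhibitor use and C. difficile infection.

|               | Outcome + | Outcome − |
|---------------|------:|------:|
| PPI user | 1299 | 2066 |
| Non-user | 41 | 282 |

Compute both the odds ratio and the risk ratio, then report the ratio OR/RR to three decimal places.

1.422

Cells: a = 1299, b = 2066, c = 41, d = 282.
OR = (1299·282)/(2066·41) = 366318/84706 = 4.32458
Risk in exposed = 1299/3365 = 0.38603; risk in unexposed = 41/323 = 0.12693; RR = 3.04118
OR/RR = 4.32458 / 3.04118 = 1.42201
The outcome is not rare, so the OR lies further from 1 than the RR.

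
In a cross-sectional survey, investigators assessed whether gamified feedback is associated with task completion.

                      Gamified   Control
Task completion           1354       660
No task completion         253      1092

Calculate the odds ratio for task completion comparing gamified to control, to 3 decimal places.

8.855

Reading the table with exposure as columns: a = 1354 (Gamified, case), b = 253 (Gamified, non-case), c = 660 (Control, case), d = 1092.
OR = (a·d)/(b·c) = (1354 × 1092) / (253 × 660) = 1478568 / 166980 = 8.85476
The odds of task completion are about 8.85 times as high in the gamified group.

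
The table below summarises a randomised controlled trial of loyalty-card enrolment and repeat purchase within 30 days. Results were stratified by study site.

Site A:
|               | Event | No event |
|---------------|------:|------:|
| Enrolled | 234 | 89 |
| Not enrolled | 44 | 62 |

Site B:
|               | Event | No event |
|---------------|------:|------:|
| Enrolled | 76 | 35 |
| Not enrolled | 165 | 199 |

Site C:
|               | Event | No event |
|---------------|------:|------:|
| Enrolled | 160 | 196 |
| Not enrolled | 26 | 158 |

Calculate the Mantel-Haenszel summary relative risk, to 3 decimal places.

1.920

RR_MH = Σ(aᵢ·n₀ᵢ/nᵢ) / Σ(cᵢ·n₁ᵢ/nᵢ), with n₁ᵢ = aᵢ+bᵢ (exposed), n₀ᵢ = cᵢ+dᵢ (unexposed), nᵢ = n₁ᵢ+n₀ᵢ.
Stratum 1 (Site A): n₁ = 323, n₀ = 106, n = 429; a·n₀/n = 234·106/429 = 57.8182; c·n₁/n = 44·323/429 = 33.1282
Stratum 2 (Site B): n₁ = 111, n₀ = 364, n = 475; a·n₀/n = 76·364/475 = 58.2400; c·n₁/n = 165·111/475 = 38.5579
Stratum 3 (Site C): n₁ = 356, n₀ = 184, n = 540; a·n₀/n = 160·184/540 = 54.5185; c·n₁/n = 26·356/540 = 17.1407
RR_MH = (57.8182 + 58.2400 + 54.5185) / (33.1282 + 38.5579 + 17.1407) = 170.5767 / 88.8268 = 1.92033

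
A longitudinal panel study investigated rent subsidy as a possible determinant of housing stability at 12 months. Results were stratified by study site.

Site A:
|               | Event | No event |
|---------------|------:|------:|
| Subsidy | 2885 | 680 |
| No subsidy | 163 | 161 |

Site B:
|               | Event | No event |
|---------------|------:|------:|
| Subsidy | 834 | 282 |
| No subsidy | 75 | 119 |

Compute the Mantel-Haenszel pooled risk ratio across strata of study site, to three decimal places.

1.706

RR_MH = Σ(aᵢ·n₀ᵢ/nᵢ) / Σ(cᵢ·n₁ᵢ/nᵢ), with n₁ᵢ = aᵢ+bᵢ (exposed), n₀ᵢ = cᵢ+dᵢ (unexposed), nᵢ = n₁ᵢ+n₀ᵢ.
Stratum 1 (Site A): n₁ = 3565, n₀ = 324, n = 3889; a·n₀/n = 2885·324/3889 = 240.3548; c·n₁/n = 163·3565/3889 = 149.4202
Stratum 2 (Site B): n₁ = 1116, n₀ = 194, n = 1310; a·n₀/n = 834·194/1310 = 123.5084; c·n₁/n = 75·1116/1310 = 63.8931
RR_MH = (240.3548 + 123.5084) / (149.4202 + 63.8931) = 363.8632 / 213.3133 = 1.70577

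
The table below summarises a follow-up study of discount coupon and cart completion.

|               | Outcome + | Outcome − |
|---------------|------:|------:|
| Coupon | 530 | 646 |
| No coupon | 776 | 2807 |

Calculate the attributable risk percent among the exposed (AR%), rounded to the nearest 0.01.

51.94

Cells: a = 530, b = 646, c = 776, d = 2807.
Risk in exposed = 530/1176 = 0.45068; risk in unexposed = 776/3583 = 0.21658.
RR = 0.45068/0.21658 = 2.08091
AR% = (RR − 1)/RR × 100 = (2.08091 − 1)/2.08091 × 100 = 51.9441%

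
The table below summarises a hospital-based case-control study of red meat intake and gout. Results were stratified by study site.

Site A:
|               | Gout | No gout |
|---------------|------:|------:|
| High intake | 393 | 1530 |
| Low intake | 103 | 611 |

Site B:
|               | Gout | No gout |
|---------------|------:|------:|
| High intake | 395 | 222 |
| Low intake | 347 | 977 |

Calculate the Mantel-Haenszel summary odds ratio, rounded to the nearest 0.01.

OR_MH = Σ(aᵢdᵢ/nᵢ) / Σ(bᵢcᵢ/nᵢ), where nᵢ is the stratum total.
Stratum 1 (Site A): n = 2637; a·d/n = 393·611/2637 = 91.0592; b·c/n = 1530·103/2637 = 59.7611
Stratum 2 (Site B): n = 1941; a·d/n = 395·977/1941 = 198.8228; b·c/n = 222·347/1941 = 39.6878
OR_MH = (91.0592 + 198.8228) / (59.7611 + 39.6878) = 289.8819 / 99.4489 = 2.91488

2.91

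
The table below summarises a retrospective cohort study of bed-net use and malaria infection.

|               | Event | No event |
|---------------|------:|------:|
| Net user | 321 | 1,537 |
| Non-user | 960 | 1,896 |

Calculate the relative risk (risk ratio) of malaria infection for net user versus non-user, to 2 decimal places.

Cells: a = 321, b = 1537, c = 960, d = 1896.
Risk in exposed = 321/1858 = 0.17277; risk in unexposed = 960/2856 = 0.33613.
RR = 0.17277 / 0.33613 = 0.51398
The risk is 49% lower among the exposed than among the unexposed.

0.51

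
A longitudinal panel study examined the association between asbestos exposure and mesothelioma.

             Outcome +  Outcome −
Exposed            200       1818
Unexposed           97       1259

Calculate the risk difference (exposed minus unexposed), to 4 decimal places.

Cells: a = 200, b = 1818, c = 97, d = 1259.
Risk in exposed = 200/2018 = 0.099108; risk in unexposed = 97/1356 = 0.071534.
Risk difference = 0.099108 − 0.071534 = 0.027574

0.0276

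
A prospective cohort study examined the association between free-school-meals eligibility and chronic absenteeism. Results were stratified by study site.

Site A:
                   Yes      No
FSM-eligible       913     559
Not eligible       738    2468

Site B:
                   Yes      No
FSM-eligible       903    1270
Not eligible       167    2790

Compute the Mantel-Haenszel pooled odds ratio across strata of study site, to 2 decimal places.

OR_MH = Σ(aᵢdᵢ/nᵢ) / Σ(bᵢcᵢ/nᵢ), where nᵢ is the stratum total.
Stratum 1 (Site A): n = 4678; a·d/n = 913·2468/4678 = 481.6768; b·c/n = 559·738/4678 = 88.1877
Stratum 2 (Site B): n = 5130; a·d/n = 903·2790/5130 = 491.1053; b·c/n = 1270·167/5130 = 41.3431
OR_MH = (481.6768 + 491.1053) / (88.1877 + 41.3431) = 972.7820 / 129.5308 = 7.51005

7.51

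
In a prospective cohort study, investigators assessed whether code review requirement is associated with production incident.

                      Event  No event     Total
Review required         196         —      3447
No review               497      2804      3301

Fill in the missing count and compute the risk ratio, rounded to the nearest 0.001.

The missing cell is in the exposed row: 3447 − 196 = 3251.
So a = 196, b = 3251, c = 497, d = 2804.
RR = [a/(a+b)] / [c/(c+d)] = (196/3447) / (497/3301) = 0.05686/0.15056 = 0.37766

0.378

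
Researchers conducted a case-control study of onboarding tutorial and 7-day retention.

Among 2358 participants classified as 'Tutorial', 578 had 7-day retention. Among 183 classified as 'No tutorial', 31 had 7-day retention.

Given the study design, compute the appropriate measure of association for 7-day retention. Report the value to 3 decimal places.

1.592

From the description: a = 578, b = 1780, c = 31, d = 152.
This is a case-control study: participants were sampled on outcome status, so risks in the source population cannot be estimated directly — relative risk is not valid here. The odds ratio is the appropriate measure.
OR = (a·d)/(b·c) = (578 × 152) / (1780 × 31) = 87856 / 55180 = 1.59217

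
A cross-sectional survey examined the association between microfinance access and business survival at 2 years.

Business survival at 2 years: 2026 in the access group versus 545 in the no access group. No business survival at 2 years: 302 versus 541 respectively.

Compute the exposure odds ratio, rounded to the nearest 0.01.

From the description: a = 2026, b = 302, c = 545, d = 541.
OR = (a·d)/(b·c) = (2026 × 541) / (302 × 545) = 1096066 / 164590 = 6.65937
The odds of business survival at 2 years are about 6.66 times as high in the access group.

6.66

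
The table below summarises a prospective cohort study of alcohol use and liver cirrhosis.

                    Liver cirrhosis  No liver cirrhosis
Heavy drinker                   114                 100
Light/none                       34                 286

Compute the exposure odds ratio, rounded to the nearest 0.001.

Cells: a = 114, b = 100, c = 34, d = 286.
OR = (a·d)/(b·c) = (114 × 286) / (100 × 34) = 32604 / 3400 = 9.58941
The odds of liver cirrhosis are about 9.59 times as high in the heavy drinker group.

9.589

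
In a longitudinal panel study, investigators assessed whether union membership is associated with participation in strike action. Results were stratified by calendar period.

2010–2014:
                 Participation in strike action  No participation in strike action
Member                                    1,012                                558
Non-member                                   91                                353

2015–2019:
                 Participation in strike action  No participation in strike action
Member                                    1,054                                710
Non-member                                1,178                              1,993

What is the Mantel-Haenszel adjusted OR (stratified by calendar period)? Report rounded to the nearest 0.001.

3.097

OR_MH = Σ(aᵢdᵢ/nᵢ) / Σ(bᵢcᵢ/nᵢ), where nᵢ is the stratum total.
Stratum 1 (2010–2014): n = 2014; a·d/n = 1012·353/2014 = 177.3764; b·c/n = 558·91/2014 = 25.2125
Stratum 2 (2015–2019): n = 4935; a·d/n = 1054·1993/4935 = 425.6580; b·c/n = 710·1178/4935 = 169.4792
OR_MH = (177.3764 + 425.6580) / (25.2125 + 169.4792) = 603.0343 / 194.6917 = 3.09738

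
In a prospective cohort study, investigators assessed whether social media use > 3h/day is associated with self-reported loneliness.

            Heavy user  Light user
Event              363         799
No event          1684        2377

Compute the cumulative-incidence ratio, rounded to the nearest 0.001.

0.705

Reading the table with exposure as columns: a = 363 (Heavy user, case), b = 1684 (Heavy user, non-case), c = 799 (Light user, case), d = 2377.
Risk in exposed = 363/2047 = 0.17733; risk in unexposed = 799/3176 = 0.25157.
RR = 0.17733 / 0.25157 = 0.70489
The risk is 30% lower among the exposed than among the unexposed.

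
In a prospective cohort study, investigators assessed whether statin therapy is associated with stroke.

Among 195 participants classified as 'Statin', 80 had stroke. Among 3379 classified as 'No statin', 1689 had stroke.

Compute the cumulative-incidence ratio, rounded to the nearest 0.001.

0.821

From the description: a = 80, b = 115, c = 1689, d = 1690.
Risk in exposed = 80/195 = 0.41026; risk in unexposed = 1689/3379 = 0.49985.
RR = 0.41026 / 0.49985 = 0.82076
The risk is 18% lower among the exposed than among the unexposed.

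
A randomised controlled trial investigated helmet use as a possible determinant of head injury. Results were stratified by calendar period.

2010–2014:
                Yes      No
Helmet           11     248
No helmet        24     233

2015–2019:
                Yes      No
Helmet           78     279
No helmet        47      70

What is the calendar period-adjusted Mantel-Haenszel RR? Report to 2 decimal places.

0.52

RR_MH = Σ(aᵢ·n₀ᵢ/nᵢ) / Σ(cᵢ·n₁ᵢ/nᵢ), with n₁ᵢ = aᵢ+bᵢ (exposed), n₀ᵢ = cᵢ+dᵢ (unexposed), nᵢ = n₁ᵢ+n₀ᵢ.
Stratum 1 (2010–2014): n₁ = 259, n₀ = 257, n = 516; a·n₀/n = 11·257/516 = 5.4787; c·n₁/n = 24·259/516 = 12.0465
Stratum 2 (2015–2019): n₁ = 357, n₀ = 117, n = 474; a·n₀/n = 78·117/474 = 19.2532; c·n₁/n = 47·357/474 = 35.3987
RR_MH = (5.4787 + 19.2532) / (12.0465 + 35.3987) = 24.7318 / 47.4452 = 0.52127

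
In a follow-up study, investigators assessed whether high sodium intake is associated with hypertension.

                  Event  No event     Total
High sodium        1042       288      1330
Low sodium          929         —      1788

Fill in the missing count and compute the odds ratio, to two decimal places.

3.35

The missing cell is in the unexposed row: 1788 − 929 = 859.
So a = 1042, b = 288, c = 929, d = 859.
OR = (a·d)/(b·c) = (1042 × 859) / (288 × 929) = 895078 / 267552 = 3.34544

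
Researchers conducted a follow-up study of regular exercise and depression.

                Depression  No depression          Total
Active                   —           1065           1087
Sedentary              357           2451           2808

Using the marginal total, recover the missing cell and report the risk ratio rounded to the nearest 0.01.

The missing cell is in the exposed row: 1087 − 1065 = 22.
So a = 22, b = 1065, c = 357, d = 2451.
RR = [a/(a+b)] / [c/(c+d)] = (22/1087) / (357/2808) = 0.02024/0.12714 = 0.15919

0.16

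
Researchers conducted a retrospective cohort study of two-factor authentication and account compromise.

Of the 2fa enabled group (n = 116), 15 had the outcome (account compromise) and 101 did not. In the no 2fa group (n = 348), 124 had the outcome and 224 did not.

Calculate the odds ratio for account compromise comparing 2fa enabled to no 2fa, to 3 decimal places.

0.268

From the description: a = 15, b = 101, c = 124, d = 224.
OR = (a·d)/(b·c) = (15 × 224) / (101 × 124) = 3360 / 12524 = 0.26828
Exposure is associated with lower odds of account compromise (OR = 0.27 < 1).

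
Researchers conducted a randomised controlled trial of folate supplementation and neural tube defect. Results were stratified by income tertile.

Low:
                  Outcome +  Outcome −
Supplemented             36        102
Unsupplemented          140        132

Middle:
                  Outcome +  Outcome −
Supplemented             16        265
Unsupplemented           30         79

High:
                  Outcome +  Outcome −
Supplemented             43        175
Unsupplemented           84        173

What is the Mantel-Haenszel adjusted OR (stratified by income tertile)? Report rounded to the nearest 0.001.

0.354

OR_MH = Σ(aᵢdᵢ/nᵢ) / Σ(bᵢcᵢ/nᵢ), where nᵢ is the stratum total.
Stratum 1 (Low): n = 410; a·d/n = 36·132/410 = 11.5902; b·c/n = 102·140/410 = 34.8293
Stratum 2 (Middle): n = 390; a·d/n = 16·79/390 = 3.2410; b·c/n = 265·30/390 = 20.3846
Stratum 3 (High): n = 475; a·d/n = 43·173/475 = 15.6611; b·c/n = 175·84/475 = 30.9474
OR_MH = (11.5902 + 3.2410 + 15.6611) / (34.8293 + 20.3846 + 30.9474) = 30.4923 / 86.1613 = 0.35390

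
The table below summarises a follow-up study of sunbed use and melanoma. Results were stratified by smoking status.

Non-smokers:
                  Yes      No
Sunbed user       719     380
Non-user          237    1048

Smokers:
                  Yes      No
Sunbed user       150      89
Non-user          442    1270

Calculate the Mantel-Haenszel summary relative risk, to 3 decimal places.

3.177

RR_MH = Σ(aᵢ·n₀ᵢ/nᵢ) / Σ(cᵢ·n₁ᵢ/nᵢ), with n₁ᵢ = aᵢ+bᵢ (exposed), n₀ᵢ = cᵢ+dᵢ (unexposed), nᵢ = n₁ᵢ+n₀ᵢ.
Stratum 1 (Non-smokers): n₁ = 1099, n₀ = 1285, n = 2384; a·n₀/n = 719·1285/2384 = 387.5482; c·n₁/n = 237·1099/2384 = 109.2546
Stratum 2 (Smokers): n₁ = 239, n₀ = 1712, n = 1951; a·n₀/n = 150·1712/1951 = 131.6248; c·n₁/n = 442·239/1951 = 54.1456
RR_MH = (387.5482 + 131.6248) / (109.2546 + 54.1456) = 519.1730 / 163.4002 = 3.17731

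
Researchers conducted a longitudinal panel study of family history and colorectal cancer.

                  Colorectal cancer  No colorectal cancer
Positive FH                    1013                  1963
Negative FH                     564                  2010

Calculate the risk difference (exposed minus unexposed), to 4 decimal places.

Cells: a = 1013, b = 1963, c = 564, d = 2010.
Risk in exposed = 1013/2976 = 0.340390; risk in unexposed = 564/2574 = 0.219114.
Risk difference = 0.340390 − 0.219114 = 0.121276

0.1213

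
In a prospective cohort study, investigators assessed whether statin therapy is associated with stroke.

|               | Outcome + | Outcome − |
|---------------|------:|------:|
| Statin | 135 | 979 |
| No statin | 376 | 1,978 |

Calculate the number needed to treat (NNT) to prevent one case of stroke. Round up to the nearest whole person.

26

Risk in treated group = 135/1114 = 0.12118; risk in control = 376/2354 = 0.15973.
Absolute risk reduction = 0.15973 − 0.12118 = 0.03854
NNT = 1 / ARR = 1 / 0.03854 = 25.945 → round up → 26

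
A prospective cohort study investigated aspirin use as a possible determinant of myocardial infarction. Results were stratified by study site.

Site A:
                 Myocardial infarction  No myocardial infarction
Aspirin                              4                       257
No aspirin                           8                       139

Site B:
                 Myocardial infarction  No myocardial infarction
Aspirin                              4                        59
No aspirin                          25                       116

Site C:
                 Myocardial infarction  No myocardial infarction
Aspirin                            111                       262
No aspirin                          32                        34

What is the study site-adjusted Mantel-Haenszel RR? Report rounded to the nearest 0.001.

0.522

RR_MH = Σ(aᵢ·n₀ᵢ/nᵢ) / Σ(cᵢ·n₁ᵢ/nᵢ), with n₁ᵢ = aᵢ+bᵢ (exposed), n₀ᵢ = cᵢ+dᵢ (unexposed), nᵢ = n₁ᵢ+n₀ᵢ.
Stratum 1 (Site A): n₁ = 261, n₀ = 147, n = 408; a·n₀/n = 4·147/408 = 1.4412; c·n₁/n = 8·261/408 = 5.1176
Stratum 2 (Site B): n₁ = 63, n₀ = 141, n = 204; a·n₀/n = 4·141/204 = 2.7647; c·n₁/n = 25·63/204 = 7.7206
Stratum 3 (Site C): n₁ = 373, n₀ = 66, n = 439; a·n₀/n = 111·66/439 = 16.6879; c·n₁/n = 32·373/439 = 27.1891
RR_MH = (1.4412 + 2.7647 + 16.6879) / (5.1176 + 7.7206 + 27.1891) = 20.8938 / 40.0273 = 0.52199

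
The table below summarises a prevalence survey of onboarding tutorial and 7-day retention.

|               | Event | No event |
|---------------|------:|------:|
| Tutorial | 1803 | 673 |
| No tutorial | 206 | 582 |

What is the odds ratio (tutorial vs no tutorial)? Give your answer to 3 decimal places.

Cells: a = 1803, b = 673, c = 206, d = 582.
OR = (a·d)/(b·c) = (1803 × 582) / (673 × 206) = 1049346 / 138638 = 7.56896
The odds of 7-day retention are about 7.57 times as high in the tutorial group.

7.569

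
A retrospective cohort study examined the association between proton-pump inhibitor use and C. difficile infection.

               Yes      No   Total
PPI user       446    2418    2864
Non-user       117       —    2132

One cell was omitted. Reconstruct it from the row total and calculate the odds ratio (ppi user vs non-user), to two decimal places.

The missing cell is in the unexposed row: 2132 − 117 = 2015.
So a = 446, b = 2418, c = 117, d = 2015.
OR = (a·d)/(b·c) = (446 × 2015) / (2418 × 117) = 898690 / 282906 = 3.17664

3.18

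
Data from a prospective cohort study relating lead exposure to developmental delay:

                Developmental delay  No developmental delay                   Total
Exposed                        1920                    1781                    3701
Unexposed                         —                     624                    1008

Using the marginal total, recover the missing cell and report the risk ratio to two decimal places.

The missing cell is in the unexposed row: 1008 − 624 = 384.
So a = 1920, b = 1781, c = 384, d = 624.
RR = [a/(a+b)] / [c/(c+d)] = (1920/3701) / (384/1008) = 0.51878/0.38095 = 1.36179

1.36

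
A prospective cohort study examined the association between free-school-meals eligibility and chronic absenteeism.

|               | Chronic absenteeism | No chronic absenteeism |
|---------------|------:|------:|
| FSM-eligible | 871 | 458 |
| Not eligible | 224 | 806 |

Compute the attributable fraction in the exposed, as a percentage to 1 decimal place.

Cells: a = 871, b = 458, c = 224, d = 806.
Risk in exposed = 871/1329 = 0.65538; risk in unexposed = 224/1030 = 0.21748.
RR = 0.65538/0.21748 = 3.01358
AR% = (RR − 1)/RR × 100 = (3.01358 − 1)/3.01358 × 100 = 66.8168%

66.8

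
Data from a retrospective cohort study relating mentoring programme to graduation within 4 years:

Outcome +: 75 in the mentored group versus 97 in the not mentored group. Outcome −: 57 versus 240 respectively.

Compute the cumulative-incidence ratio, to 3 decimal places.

1.974

From the description: a = 75, b = 57, c = 97, d = 240.
Risk in exposed = 75/132 = 0.56818; risk in unexposed = 97/337 = 0.28783.
RR = 0.56818 / 0.28783 = 1.97399
The risk among the exposed is 1.97 times that among the unexposed.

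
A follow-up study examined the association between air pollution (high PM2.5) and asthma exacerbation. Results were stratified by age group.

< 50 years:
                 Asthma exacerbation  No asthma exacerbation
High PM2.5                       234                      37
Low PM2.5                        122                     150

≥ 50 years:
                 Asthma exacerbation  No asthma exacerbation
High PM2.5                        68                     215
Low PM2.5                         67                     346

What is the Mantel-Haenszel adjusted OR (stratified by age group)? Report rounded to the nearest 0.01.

OR_MH = Σ(aᵢdᵢ/nᵢ) / Σ(bᵢcᵢ/nᵢ), where nᵢ is the stratum total.
Stratum 1 (< 50 years): n = 543; a·d/n = 234·150/543 = 64.6409; b·c/n = 37·122/543 = 8.3131
Stratum 2 (≥ 50 years): n = 696; a·d/n = 68·346/696 = 33.8046; b·c/n = 215·67/696 = 20.6968
OR_MH = (64.6409 + 33.8046) / (8.3131 + 20.6968) = 98.4455 / 29.0099 = 3.39351

3.39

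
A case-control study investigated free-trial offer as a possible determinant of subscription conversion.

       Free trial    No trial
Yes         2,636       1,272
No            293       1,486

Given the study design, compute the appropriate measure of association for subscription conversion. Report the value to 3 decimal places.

10.510

Reading the table with exposure as columns: a = 2636 (Free trial, case), b = 293 (Free trial, non-case), c = 1272 (No trial, case), d = 1486.
This is a case-control study: participants were sampled on outcome status, so risks in the source population cannot be estimated directly — relative risk is not valid here. The odds ratio is the appropriate measure.
OR = (a·d)/(b·c) = (2636 × 1486) / (293 × 1272) = 3917096 / 372696 = 10.51016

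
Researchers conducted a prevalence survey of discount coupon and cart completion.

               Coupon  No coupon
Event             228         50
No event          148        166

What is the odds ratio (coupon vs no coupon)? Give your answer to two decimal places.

Reading the table with exposure as columns: a = 228 (Coupon, case), b = 148 (Coupon, non-case), c = 50 (No coupon, case), d = 166.
OR = (a·d)/(b·c) = (228 × 166) / (148 × 50) = 37848 / 7400 = 5.11459
The odds of cart completion are about 5.11 times as high in the coupon group.

5.11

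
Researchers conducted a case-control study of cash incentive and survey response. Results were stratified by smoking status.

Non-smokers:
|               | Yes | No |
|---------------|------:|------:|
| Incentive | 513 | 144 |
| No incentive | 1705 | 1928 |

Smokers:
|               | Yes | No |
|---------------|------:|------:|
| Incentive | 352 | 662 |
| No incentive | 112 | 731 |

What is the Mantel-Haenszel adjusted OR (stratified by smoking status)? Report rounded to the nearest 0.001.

3.799

OR_MH = Σ(aᵢdᵢ/nᵢ) / Σ(bᵢcᵢ/nᵢ), where nᵢ is the stratum total.
Stratum 1 (Non-smokers): n = 4290; a·d/n = 513·1928/4290 = 230.5510; b·c/n = 144·1705/4290 = 57.2308
Stratum 2 (Smokers): n = 1857; a·d/n = 352·731/1857 = 138.5633; b·c/n = 662·112/1857 = 39.9268
OR_MH = (230.5510 + 138.5633) / (57.2308 + 39.9268) = 369.1143 / 97.1575 = 3.79913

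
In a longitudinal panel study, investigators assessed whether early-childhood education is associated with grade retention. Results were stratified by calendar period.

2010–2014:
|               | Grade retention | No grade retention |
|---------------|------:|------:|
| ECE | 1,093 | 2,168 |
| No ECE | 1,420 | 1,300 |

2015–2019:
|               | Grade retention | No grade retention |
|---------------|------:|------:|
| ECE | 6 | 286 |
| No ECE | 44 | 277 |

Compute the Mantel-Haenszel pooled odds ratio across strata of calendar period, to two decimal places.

0.45

OR_MH = Σ(aᵢdᵢ/nᵢ) / Σ(bᵢcᵢ/nᵢ), where nᵢ is the stratum total.
Stratum 1 (2010–2014): n = 5981; a·d/n = 1093·1300/5981 = 237.5690; b·c/n = 2168·1420/5981 = 514.7233
Stratum 2 (2015–2019): n = 613; a·d/n = 6·277/613 = 2.7113; b·c/n = 286·44/613 = 20.5285
OR_MH = (237.5690 + 2.7113) / (514.7233 + 20.5285) = 240.2802 / 535.2518 = 0.44891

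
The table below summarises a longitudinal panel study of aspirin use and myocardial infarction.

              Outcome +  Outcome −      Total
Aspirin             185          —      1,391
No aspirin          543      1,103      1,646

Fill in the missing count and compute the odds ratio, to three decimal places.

0.312

The missing cell is in the exposed row: 1391 − 185 = 1206.
So a = 185, b = 1206, c = 543, d = 1103.
OR = (a·d)/(b·c) = (185 × 1103) / (1206 × 543) = 204055 / 654858 = 0.31160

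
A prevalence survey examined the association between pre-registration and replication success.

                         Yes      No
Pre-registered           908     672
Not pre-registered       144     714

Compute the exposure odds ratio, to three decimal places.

6.700

Cells: a = 908, b = 672, c = 144, d = 714.
OR = (a·d)/(b·c) = (908 × 714) / (672 × 144) = 648312 / 96768 = 6.69965
The odds of replication success are about 6.70 times as high in the pre-registered group.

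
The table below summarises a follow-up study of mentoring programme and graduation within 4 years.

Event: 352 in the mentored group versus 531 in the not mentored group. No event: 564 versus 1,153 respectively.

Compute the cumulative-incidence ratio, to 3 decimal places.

From the description: a = 352, b = 564, c = 531, d = 1153.
Risk in exposed = 352/916 = 0.38428; risk in unexposed = 531/1684 = 0.31532.
RR = 0.38428 / 0.31532 = 1.21869
The risk among the exposed is 1.22 times that among the unexposed.

1.219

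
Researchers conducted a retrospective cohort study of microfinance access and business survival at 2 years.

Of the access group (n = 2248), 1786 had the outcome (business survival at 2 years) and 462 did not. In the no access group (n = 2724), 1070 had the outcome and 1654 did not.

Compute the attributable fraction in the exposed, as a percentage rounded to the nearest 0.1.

From the description: a = 1786, b = 462, c = 1070, d = 1654.
Risk in exposed = 1786/2248 = 0.79448; risk in unexposed = 1070/2724 = 0.39280.
RR = 0.79448/0.39280 = 2.02259
AR% = (RR − 1)/RR × 100 = (2.02259 − 1)/2.02259 × 100 = 50.5585%

50.6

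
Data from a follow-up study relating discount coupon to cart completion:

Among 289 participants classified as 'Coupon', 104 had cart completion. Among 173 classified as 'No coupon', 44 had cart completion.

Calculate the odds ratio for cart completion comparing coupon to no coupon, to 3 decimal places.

1.648

From the description: a = 104, b = 185, c = 44, d = 129.
OR = (a·d)/(b·c) = (104 × 129) / (185 × 44) = 13416 / 8140 = 1.64816
The odds of cart completion are about 1.65 times as high in the coupon group.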